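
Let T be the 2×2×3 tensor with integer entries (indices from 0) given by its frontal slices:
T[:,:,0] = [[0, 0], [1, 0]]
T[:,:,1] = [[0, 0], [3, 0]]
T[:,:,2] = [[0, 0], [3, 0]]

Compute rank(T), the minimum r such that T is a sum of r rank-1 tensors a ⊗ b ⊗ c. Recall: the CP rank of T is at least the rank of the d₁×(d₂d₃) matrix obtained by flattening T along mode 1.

Lower bound: T ≠ 0 (e.g. T[1,0,0] = 1), so rank(T) ≥ 1.
Upper bound: the mode-1 fibre T[:,0,0] = [0, 1] gives a = [0, 1] (primitive direction); the mode-2 fibre T[1,:,0] = [1, 0] gives b = [1, 0]; then c[k] = T[1,0,k] / (a[1]·b[0]) = [1, 3, 3] / 1 = [1, 3, 3].
Expanding [0, 1] ⊗ [1, 0] ⊗ [1, 3, 3] reproduces all 12 entries of T, so T = [0, 1] ⊗ [1, 0] ⊗ [1, 3, 3] and rank(T) ≤ 1.
These bounds meet, so rank(T) = 1.

1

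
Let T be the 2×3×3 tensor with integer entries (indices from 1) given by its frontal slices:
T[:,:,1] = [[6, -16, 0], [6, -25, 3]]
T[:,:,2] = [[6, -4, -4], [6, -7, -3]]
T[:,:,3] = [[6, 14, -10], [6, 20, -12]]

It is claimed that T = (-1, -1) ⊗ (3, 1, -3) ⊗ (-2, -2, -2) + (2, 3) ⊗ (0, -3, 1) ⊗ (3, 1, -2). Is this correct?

Yes

Reconstruct entrywise from the claimed factors. For example, T[2,1,2] = 6 and Σₗ aₗ[2]bₗ[1]cₗ[2] = (-1)·(3)·(-2) + (3)·(0)·(1) = 6; checking all 18 entries, every one matches. The claim holds.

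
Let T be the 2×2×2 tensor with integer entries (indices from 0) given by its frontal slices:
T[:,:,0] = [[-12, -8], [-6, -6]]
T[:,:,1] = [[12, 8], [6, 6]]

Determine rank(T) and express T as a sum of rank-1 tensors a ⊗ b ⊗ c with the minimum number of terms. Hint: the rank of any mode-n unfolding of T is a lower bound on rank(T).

rank(T) = 2

Lower bound: the mode-2 unfolding of T (rows indexed by j, columns by (i,k) = (0,0), (0,1), (1,0), (1,1)) is [[-12, 12, -6, 6], [-8, 8, -6, 6]].
There the 2×2 minor on rows j ∈ {0, 1}, columns (i,k) ∈ {(0,0), (1,0)} is det [[-12, -6], [-8, -6]] = 24 ≠ 0, so this unfolding has rank ≥ 2; CP rank is at least every unfolding rank, so rank(T) ≥ 2. (Unfolding ranks only ever bound the CP rank from below — rank(T) can be strictly larger than all of them — so the matching upper bound has to come from an explicit 2-term decomposition.)
Upper bound — finding two terms. Every mode-3 slice of T is a multiple of one matrix: T[:,:,k] = c[k]·M with c = [1, -1] and M = [[-12, -8], [-6, -6]] (rows indexed by i, columns by j). So it suffices to write M as a sum of two rank-1 matrices.
Splitting M by its rows (i = 0, 1), M = [1, 0][-12, -8]ᵀ + [0, 1][-6, -6]ᵀ.
Hence T = [1, 0] ⊗ [-12, -8] ⊗ [1, -1] + [0, 1] ⊗ [-6, -6] ⊗ [1, -1], so rank(T) ≤ 2.
These bounds meet, so rank(T) = 2.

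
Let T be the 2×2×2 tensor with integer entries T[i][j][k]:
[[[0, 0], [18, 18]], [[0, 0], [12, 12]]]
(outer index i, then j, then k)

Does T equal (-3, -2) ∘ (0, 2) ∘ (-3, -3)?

Yes

Reconstruct entrywise from the claimed factors. For example, T[1,1,1] = 12 and Σₗ aₗ[1]bₗ[1]cₗ[1] = (-2)·(2)·(-3) = 12; checking all 8 entries, every one matches. The claim holds.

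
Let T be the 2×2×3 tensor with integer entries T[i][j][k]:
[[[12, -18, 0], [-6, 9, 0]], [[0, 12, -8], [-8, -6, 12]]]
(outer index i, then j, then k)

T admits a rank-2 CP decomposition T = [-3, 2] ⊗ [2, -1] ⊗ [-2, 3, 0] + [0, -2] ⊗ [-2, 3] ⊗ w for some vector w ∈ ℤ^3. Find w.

Subtract the known terms from T to get the rank-1 residual R = [0, -2] ⊗ [-2, 3] ⊗ w, so R[i,j,k] = a[i]·b[j]·w[k]. Pick indices with nonzero a[1]·b[0] = (-2)·(-2) = 4. Only the fibre through (1,0,·) is needed: R[1,0,:] = T[1,0,:] − Σₗ aₗ[1]bₗ[0]cₗ = [0, 12, -8] − (2)·(2)·[-2, 3, 0] = [8, 0, -8]. Then w[k] = R[1,0,k] / 4 for each k, giving w = [8, 0, -8] / 4 = [2, 0, -2].

w = [2, 0, -2]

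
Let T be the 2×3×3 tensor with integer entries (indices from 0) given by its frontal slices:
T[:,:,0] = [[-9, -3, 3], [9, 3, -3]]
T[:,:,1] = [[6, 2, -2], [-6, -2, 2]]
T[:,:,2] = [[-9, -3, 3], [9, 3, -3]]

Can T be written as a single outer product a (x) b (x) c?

Yes

If T = a (x) b (x) c then every fibre of T is a multiple of the corresponding factor, so read the factors off the fibres through the nonzero entry T[0,0,0] = -9.
The mode-1 fibre T[:,0,0] = [-9, 9] gives a = [1, -1] (primitive direction); the mode-2 fibre T[0,:,0] = [-9, -3, 3] gives b = [3, 1, -1]; then c[k] = T[0,0,k] / (a[0]·b[0]) = [-9, 6, -9] / 3 = [-3, 2, -3].
Expanding [1, -1] (x) [3, 1, -1] (x) [-3, 2, -3] reproduces all 18 entries of T, so T = [1, -1] (x) [3, 1, -1] (x) [-3, 2, -3] and rank(T) ≤ 1.
Equivalently every frontal slice T[:,:,k] is c[k] times the rank-1 matrix [1, -1] (x) [3, 1, -1]. So T has rank 1 (it is nonzero).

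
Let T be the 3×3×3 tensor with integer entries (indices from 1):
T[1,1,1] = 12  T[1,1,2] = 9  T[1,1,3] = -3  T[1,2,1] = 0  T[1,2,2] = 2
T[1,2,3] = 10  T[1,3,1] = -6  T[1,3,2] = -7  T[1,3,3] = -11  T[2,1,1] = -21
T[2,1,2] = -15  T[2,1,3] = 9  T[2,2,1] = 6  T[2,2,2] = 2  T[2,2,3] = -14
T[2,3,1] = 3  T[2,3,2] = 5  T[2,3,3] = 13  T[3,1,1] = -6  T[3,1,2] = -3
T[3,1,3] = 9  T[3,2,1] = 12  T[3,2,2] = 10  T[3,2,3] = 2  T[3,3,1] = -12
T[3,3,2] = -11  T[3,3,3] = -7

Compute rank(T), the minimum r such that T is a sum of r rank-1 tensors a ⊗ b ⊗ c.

2

Lower bound: the mode-3 unfolding of T (rows indexed by k, columns by (i,j) = (1,1), (1,2), (1,3), (2,1), (2,2), (2,3), (3,1), (3,2), (3,3)) is [[12, 0, -6, -21, 6, 3, -6, 12, -12], [9, 2, -7, -15, 2, 5, -3, 10, -11], [-3, 10, -11, 9, -14, 13, 9, 2, -7]].
There the 2×2 minor on rows k ∈ {1, 2}, columns (i,j) ∈ {(1,1), (1,2)} is det [[12, 0], [9, 2]] = 24 ≠ 0, so this unfolding has rank ≥ 2; CP rank is at least every unfolding rank, so rank(T) ≥ 2. (Flattening ranks never certify an upper bound on CP rank; for that we must actually write T with 2 rank-1 terms.)
Upper bound — finding two terms. Write S_k = T[:,:,k] for the frontal slices: S₁ = [[12, 0, -6], [-21, 6, 3], [-6, 12, -12]], S₂ = [[9, 2, -7], [-15, 2, 5], [-3, 10, -11]], S₃ = [[-3, 10, -11], [9, -14, 13], [9, 2, -7]].
If T = a₁ ⊗ b₁ ⊗ c₁ + a₂ ⊗ b₂ ⊗ c₂ then each S_k = c₁[k]·a₁b₁ᵀ + c₂[k]·a₂b₂ᵀ. S₁ and S₂ are linearly independent, so a₁b₁ᵀ and a₂b₂ᵀ must span the same plane of matrices: they are the rank-1 matrices of the form x·S₁ + y·S₂.
The 2×2 minor of x·S₁ + y·S₂ on rows {1,2}, columns {1,2} is 72·x² + 120·xy + 48·y² = 24·(3·x + 2·y)(x + y), vanishing at (x:y) = (2:-3) and (1:-1).
M₁ = 2·S₁ − 3·S₂ = [[-3, -6, 9], [3, 6, -9], [-3, -6, 9]] = (-3)·[1, -1, 1][1, 2, -3]ᵀ and M₂ = S₁ − S₂ = [[3, -2, 1], [-6, 4, -2], [-3, 2, -1]] = [1, -2, -1][3, -2, 1]ᵀ, so take a₁ = [1, -1, 1], b₁ = [1, 2, -3], a₂ = [1, -2, -1], b₂ = [3, -2, 1].
Each slice is an integer combination of E₁ = a₁b₁ᵀ and E₂ = a₂b₂ᵀ: S₁ = 3·E₁ + 3·E₂, S₂ = 3·E₁ + 2·E₂, S₃ = 3·E₁ − 2·E₂; reading off coefficients, c₁ = [3, 3, 3] and c₂ = [3, 2, -2].
Hence T = [1, -1, 1] ⊗ [1, 2, -3] ⊗ [3, 3, 3] + [1, -2, -1] ⊗ [3, -2, 1] ⊗ [3, 2, -2], so rank(T) ≤ 2.
These bounds meet, so rank(T) = 2.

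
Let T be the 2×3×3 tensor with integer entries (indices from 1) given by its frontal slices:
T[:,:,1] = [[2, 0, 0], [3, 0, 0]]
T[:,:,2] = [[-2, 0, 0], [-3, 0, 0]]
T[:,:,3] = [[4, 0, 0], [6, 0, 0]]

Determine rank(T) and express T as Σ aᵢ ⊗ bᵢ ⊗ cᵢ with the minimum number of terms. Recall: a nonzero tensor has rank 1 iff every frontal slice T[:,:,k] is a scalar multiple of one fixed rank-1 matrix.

Lower bound: T ≠ 0 (e.g. T[1,1,1] = 2), so rank(T) ≥ 1.
Upper bound: if T = a ⊗ b ⊗ c then every fibre of T is a multiple of the corresponding factor, so read the factors off the fibres through the nonzero entry T[1,1,1] = 2.
The mode-1 fibre T[:,1,1] = [2, 3] gives a = (2, 3) (primitive direction); the mode-2 fibre T[1,:,1] = [2, 0, 0] gives b = (1, 0, 0); then c[k] = T[1,1,k] / (a[1]·b[1]) = [2, -2, 4] / 2 = (1, -1, 2).
Expanding (2, 3) ⊗ (1, 0, 0) ⊗ (1, -1, 2) reproduces all 18 entries of T, so T = (2, 3) ⊗ (1, 0, 0) ⊗ (1, -1, 2) and rank(T) ≤ 1.
These bounds meet, so rank(T) = 1.

rank(T) = 1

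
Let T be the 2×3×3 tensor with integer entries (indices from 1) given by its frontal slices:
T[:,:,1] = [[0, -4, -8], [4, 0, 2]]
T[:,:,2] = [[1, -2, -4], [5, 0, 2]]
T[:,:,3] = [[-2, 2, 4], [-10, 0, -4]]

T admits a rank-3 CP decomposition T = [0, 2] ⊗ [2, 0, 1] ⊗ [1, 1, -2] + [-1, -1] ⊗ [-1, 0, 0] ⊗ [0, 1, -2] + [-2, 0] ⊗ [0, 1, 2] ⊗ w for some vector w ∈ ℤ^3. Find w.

w = [2, 1, -1]

Subtract the known terms from T to get the rank-1 residual R = [-2, 0] ⊗ [0, 1, 2] ⊗ w, so R[i,j,k] = a[i]·b[j]·w[k]. Pick indices with nonzero a[1]·b[2] = (-2)·(1) = -2. Only the fibre through (1,2,·) is needed: R[1,2,:] = T[1,2,:] − Σₗ aₗ[1]bₗ[2]cₗ = [-4, -2, 2] − (0)·(0)·[1, 1, -2] − (-1)·(0)·[0, 1, -2] = [-4, -2, 2]. Then w[k] = R[1,2,k] / -2 for each k, giving w = [-4, -2, 2] / -2 = [2, 1, -1].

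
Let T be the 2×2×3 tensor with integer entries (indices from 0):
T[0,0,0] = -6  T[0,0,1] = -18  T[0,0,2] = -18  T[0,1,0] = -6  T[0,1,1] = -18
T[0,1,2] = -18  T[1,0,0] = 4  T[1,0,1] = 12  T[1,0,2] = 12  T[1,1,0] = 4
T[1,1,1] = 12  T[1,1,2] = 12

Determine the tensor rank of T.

Lower bound: T ≠ 0 (e.g. T[0,0,0] = -6), so rank(T) ≥ 1.
Upper bound: if T = a ⊗ b ⊗ c then every fibre of T is a multiple of the corresponding factor, so read the factors off the fibres through the nonzero entry T[0,0,0] = -6.
The mode-1 fibre T[:,0,0] = [-6, 4] gives a = (3, -2) (primitive direction); the mode-2 fibre T[0,:,0] = [-6, -6] gives b = (1, 1); then c[k] = T[0,0,k] / (a[0]·b[0]) = [-6, -18, -18] / 3 = (-2, -6, -6).
Expanding (3, -2) ⊗ (1, 1) ⊗ (-2, -6, -6) reproduces all 12 entries of T, so T = (3, -2) ⊗ (1, 1) ⊗ (-2, -6, -6) and rank(T) ≤ 1.
These bounds meet, so rank(T) = 1.
Check entry T[1,0,1] = 12: (-2)·(1)·(-6) = 12.

1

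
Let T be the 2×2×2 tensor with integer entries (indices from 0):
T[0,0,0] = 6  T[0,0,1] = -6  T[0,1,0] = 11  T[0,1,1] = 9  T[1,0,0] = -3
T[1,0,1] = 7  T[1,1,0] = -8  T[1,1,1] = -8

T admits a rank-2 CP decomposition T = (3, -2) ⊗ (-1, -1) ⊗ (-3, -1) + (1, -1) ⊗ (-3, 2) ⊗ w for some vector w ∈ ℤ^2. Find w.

w = (1, 3)

Subtract the known terms from T to get the rank-1 residual R = (1, -1) ⊗ (-3, 2) ⊗ w, so R[i,j,k] = a[i]·b[j]·w[k]. Pick indices with nonzero a[0]·b[0] = (1)·(-3) = -3. Only the fibre through (0,0,·) is needed: R[0,0,:] = T[0,0,:] − Σₗ aₗ[0]bₗ[0]cₗ = [6, -6] − (3)·(-1)·(-3, -1) = [-3, -9]. Then w[k] = R[0,0,k] / -3 for each k, giving w = [-3, -9] / -3 = (1, 3).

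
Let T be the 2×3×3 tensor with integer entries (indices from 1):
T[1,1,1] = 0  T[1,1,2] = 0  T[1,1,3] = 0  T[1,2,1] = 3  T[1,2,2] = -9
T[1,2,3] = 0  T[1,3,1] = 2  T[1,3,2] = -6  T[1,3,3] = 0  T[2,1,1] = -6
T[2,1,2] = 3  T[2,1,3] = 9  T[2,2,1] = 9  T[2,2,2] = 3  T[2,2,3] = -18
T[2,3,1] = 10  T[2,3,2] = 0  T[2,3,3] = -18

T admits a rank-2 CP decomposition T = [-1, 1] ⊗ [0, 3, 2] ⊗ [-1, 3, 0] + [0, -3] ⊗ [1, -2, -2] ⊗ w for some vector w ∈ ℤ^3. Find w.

Subtract the known terms from T to get the rank-1 residual R = [0, -3] ⊗ [1, -2, -2] ⊗ w, so R[i,j,k] = a[i]·b[j]·w[k]. Pick indices with nonzero a[2]·b[1] = (-3)·(1) = -3. Only the fibre through (2,1,·) is needed: R[2,1,:] = T[2,1,:] − Σₗ aₗ[2]bₗ[1]cₗ = [-6, 3, 9] − (1)·(0)·[-1, 3, 0] = [-6, 3, 9]. Then w[k] = R[2,1,k] / -3 for each k, giving w = [-6, 3, 9] / -3 = [2, -1, -3].

w = [2, -1, -3]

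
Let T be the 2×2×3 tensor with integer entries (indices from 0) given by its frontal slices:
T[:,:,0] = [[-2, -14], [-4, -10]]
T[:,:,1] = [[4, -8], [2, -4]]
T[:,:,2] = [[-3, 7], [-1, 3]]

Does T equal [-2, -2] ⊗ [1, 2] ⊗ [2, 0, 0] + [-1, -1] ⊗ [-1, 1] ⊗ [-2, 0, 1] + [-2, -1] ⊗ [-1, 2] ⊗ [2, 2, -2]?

Reconstruct entrywise from the claimed factors. For example, T[1,1,1] = -4 and Σₗ aₗ[1]bₗ[1]cₗ[1] = (-2)·(2)·(0) + (-1)·(1)·(0) + (-1)·(2)·(2) = -4; checking all 12 entries, every one matches. The claim holds.

Yes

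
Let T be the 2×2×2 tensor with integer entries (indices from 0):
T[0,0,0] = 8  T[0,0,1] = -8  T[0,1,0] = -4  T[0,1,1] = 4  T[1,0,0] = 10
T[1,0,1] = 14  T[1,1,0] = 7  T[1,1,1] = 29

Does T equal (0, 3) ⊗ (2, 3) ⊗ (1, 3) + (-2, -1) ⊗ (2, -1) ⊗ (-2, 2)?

Yes

Reconstruct entrywise from the claimed factors. For example, T[1,0,1] = 14 and Σₗ aₗ[1]bₗ[0]cₗ[1] = (3)·(2)·(3) + (-1)·(2)·(2) = 14; checking all 8 entries, every one matches. The claim holds.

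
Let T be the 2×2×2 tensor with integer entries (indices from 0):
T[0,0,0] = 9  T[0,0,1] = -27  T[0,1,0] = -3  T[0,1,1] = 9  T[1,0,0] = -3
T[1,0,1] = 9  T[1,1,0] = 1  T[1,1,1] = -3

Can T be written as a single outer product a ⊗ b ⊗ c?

If T = a ⊗ b ⊗ c then every fibre of T is a multiple of the corresponding factor, so read the factors off the fibres through the nonzero entry T[0,0,0] = 9.
The mode-1 fibre T[:,0,0] = [9, -3] gives a = [3, -1] (primitive direction); the mode-2 fibre T[0,:,0] = [9, -3] gives b = [3, -1]; then c[k] = T[0,0,k] / (a[0]·b[0]) = [9, -27] / 9 = [1, -3].
Expanding [3, -1] ⊗ [3, -1] ⊗ [1, -3] reproduces all 8 entries of T, so T = [3, -1] ⊗ [3, -1] ⊗ [1, -3] and rank(T) ≤ 1.
Equivalently every frontal slice T[:,:,k] is c[k] times the rank-1 matrix [3, -1] ⊗ [3, -1]. So T has rank 1 (it is nonzero).

Yes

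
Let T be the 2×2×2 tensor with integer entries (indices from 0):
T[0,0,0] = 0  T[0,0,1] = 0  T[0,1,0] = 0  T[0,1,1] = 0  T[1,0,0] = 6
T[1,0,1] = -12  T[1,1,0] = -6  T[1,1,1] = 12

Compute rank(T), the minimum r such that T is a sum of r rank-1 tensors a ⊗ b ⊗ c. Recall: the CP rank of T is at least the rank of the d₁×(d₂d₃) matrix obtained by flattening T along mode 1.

Lower bound: T ≠ 0 (e.g. T[1,0,0] = 6), so rank(T) ≥ 1.
Upper bound: if T = a ⊗ b ⊗ c then every fibre of T is a multiple of the corresponding factor, so read the factors off the fibres through the nonzero entry T[1,0,0] = 6.
The mode-1 fibre T[:,0,0] = [0, 6] gives a = [0, 1] (primitive direction); the mode-2 fibre T[1,:,0] = [6, -6] gives b = [1, -1]; then c[k] = T[1,0,k] / (a[1]·b[0]) = [6, -12] / 1 = [6, -12].
Expanding [0, 1] ⊗ [1, -1] ⊗ [6, -12] reproduces all 8 entries of T, so T = [0, 1] ⊗ [1, -1] ⊗ [6, -12] and rank(T) ≤ 1.
These bounds meet, so rank(T) = 1.

1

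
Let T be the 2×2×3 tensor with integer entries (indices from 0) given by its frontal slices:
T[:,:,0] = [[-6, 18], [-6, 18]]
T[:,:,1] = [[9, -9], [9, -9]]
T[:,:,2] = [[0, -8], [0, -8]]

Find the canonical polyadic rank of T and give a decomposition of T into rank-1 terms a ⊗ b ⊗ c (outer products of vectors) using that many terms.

rank(T) = 2

Lower bound: the mode-2 unfolding of T (rows indexed by j, columns by (i,k) = (0,0), (0,1), (0,2), (1,0), (1,1), (1,2)) is [[-6, 9, 0, -6, 9, 0], [18, -9, -8, 18, -9, -8]].
There the 2×2 minor on rows j ∈ {0, 1}, columns (i,k) ∈ {(0,0), (0,1)} is det [[-6, 9], [18, -9]] = -108 ≠ 0, so this unfolding has rank ≥ 2; CP rank is at least every unfolding rank, so rank(T) ≥ 2. (Flattening ranks never certify an upper bound on CP rank; for that we must actually write T with 2 rank-1 terms.)
Upper bound — finding two terms. Every mode-1 slice of T is a multiple of one matrix: T[i,:,:] = a[i]·M with a = [1, 1] and M = [[-6, 9, 0], [18, -9, -8]] (rows indexed by j, columns by k). So it suffices to write M as a sum of two rank-1 matrices.
Splitting M by its rows (j = 0, 1), M = [1, 0][-6, 9, 0]ᵀ + [0, 1][18, -9, -8]ᵀ.
Hence T = [1, 1] ⊗ [1, 0] ⊗ [-6, 9, 0] + [1, 1] ⊗ [0, 1] ⊗ [18, -9, -8], so rank(T) ≤ 2.
These bounds meet, so rank(T) = 2.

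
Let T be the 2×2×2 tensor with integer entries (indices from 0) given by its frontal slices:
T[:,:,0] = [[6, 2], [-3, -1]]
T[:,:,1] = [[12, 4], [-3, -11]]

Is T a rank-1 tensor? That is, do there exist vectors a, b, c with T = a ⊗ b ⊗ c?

No

The mode-2 unfolding of T (rows indexed by j, columns by (i,k) = (0,0), (0,1), (1,0), (1,1)) is [[6, 12, -3, -3], [2, 4, -1, -11]].
There the 2×2 minor on rows j ∈ {0, 1}, columns (i,k) ∈ {(0,0), (1,1)} is det [[6, -3], [2, -11]] = -60 ≠ 0, so this unfolding has rank ≥ 2; CP rank is at least every unfolding rank, so rank(T) ≥ 2.
In particular rank(T) ≥ 2 > 1, so T is not rank-1.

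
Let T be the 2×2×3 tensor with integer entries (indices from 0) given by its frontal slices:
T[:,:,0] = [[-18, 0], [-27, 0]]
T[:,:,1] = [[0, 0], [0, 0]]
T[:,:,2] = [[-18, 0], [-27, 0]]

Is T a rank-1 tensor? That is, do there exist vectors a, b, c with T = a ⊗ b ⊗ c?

Yes

If T = a ⊗ b ⊗ c then every fibre of T is a multiple of the corresponding factor, so read the factors off the fibres through the nonzero entry T[0,0,0] = -18.
The mode-1 fibre T[:,0,0] = [-18, -27] gives a = (2, 3) (primitive direction); the mode-2 fibre T[0,:,0] = [-18, 0] gives b = (1, 0); then c[k] = T[0,0,k] / (a[0]·b[0]) = [-18, 0, -18] / 2 = (-9, 0, -9).
Expanding (2, 3) ⊗ (1, 0) ⊗ (-9, 0, -9) reproduces all 12 entries of T, so T = (2, 3) ⊗ (1, 0) ⊗ (-9, 0, -9) and rank(T) ≤ 1.
Equivalently every frontal slice T[:,:,k] is c[k] times the rank-1 matrix (2, 3) ⊗ (1, 0). So T has rank 1 (it is nonzero).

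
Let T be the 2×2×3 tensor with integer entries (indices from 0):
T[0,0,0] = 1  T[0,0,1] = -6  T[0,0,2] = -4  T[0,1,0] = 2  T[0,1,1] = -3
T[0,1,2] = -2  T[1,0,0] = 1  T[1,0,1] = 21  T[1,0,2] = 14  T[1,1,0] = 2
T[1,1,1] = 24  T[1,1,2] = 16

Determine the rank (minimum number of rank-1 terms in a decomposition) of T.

2

Lower bound: the mode-3 unfolding of T (rows indexed by k, columns by (i,j) = (0,0), (0,1), (1,0), (1,1)) is [[1, 2, 1, 2], [-6, -3, 21, 24], [-4, -2, 14, 16]].
There the 2×2 minor on rows k ∈ {0, 1}, columns (i,j) ∈ {(0,0), (0,1)} is det [[1, 2], [-6, -3]] = 9 ≠ 0, so this unfolding has rank ≥ 2; CP rank is at least every unfolding rank, so rank(T) ≥ 2. (This is only a lower bound: in general the CP rank may exceed every unfolding rank, so we still need to exhibit 2 rank-1 terms summing to T.)
Upper bound — finding two terms. Write S_k = T[:,:,k] for the frontal slices: S₀ = [[1, 2], [1, 2]], S₁ = [[-6, -3], [21, 24]], S₂ = [[-4, -2], [14, 16]].
If T = a₁ ⊗ b₁ ⊗ c₁ + a₂ ⊗ b₂ ⊗ c₂ then each S_k = c₁[k]·a₁b₁ᵀ + c₂[k]·a₂b₂ᵀ. S₀ and S₁ are linearly independent, so a₁b₁ᵀ and a₂b₂ᵀ must span the same plane of matrices: they are the rank-1 matrices of the form x·S₀ + y·S₁.
det(x·S₀ + y·S₁) is −27·xy − 81·y² = (-27)·(x + 3·y)(y), vanishing at (x:y) = (3:-1) and (1:0).
M₁ = 3·S₀ − S₁ = [[9, 9], [-18, -18]] = 9·[1, -2][1, 1]ᵀ and M₂ = S₀ = [[1, 2], [1, 2]] = [1, 1][1, 2]ᵀ, so take a₁ = [1, -2], b₁ = [1, 1], a₂ = [1, 1], b₂ = [1, 2].
Each slice is an integer combination of E₁ = a₁b₁ᵀ and E₂ = a₂b₂ᵀ: S₀ = E₂, S₁ = −9·E₁ + 3·E₂, S₂ = −6·E₁ + 2·E₂; reading off coefficients, c₁ = [0, -9, -6] and c₂ = [1, 3, 2].
Hence T = [1, -2] ⊗ [1, 1] ⊗ [0, -9, -6] + [1, 1] ⊗ [1, 2] ⊗ [1, 3, 2], so rank(T) ≤ 2.
These bounds meet, so rank(T) = 2.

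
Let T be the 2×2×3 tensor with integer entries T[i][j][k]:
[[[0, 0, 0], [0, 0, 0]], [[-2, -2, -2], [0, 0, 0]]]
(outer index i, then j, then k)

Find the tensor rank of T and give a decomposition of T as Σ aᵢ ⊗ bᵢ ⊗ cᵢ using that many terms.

Lower bound: T ≠ 0 (e.g. T[1,0,0] = -2), so rank(T) ≥ 1.
Upper bound: if T = a ⊗ b ⊗ c then every fibre of T is a multiple of the corresponding factor, so read the factors off the fibres through the nonzero entry T[1,0,0] = -2.
The mode-1 fibre T[:,0,0] = [0, -2] gives a = [0, 1] (primitive direction); the mode-2 fibre T[1,:,0] = [-2, 0] gives b = [1, 0]; then c[k] = T[1,0,k] / (a[1]·b[0]) = [-2, -2, -2] / 1 = [-2, -2, -2].
Expanding [0, 1] ⊗ [1, 0] ⊗ [-2, -2, -2] reproduces all 12 entries of T, so T = [0, 1] ⊗ [1, 0] ⊗ [-2, -2, -2] and rank(T) ≤ 1.
These bounds meet, so rank(T) = 1.
Check entry T[1,0,1] = -2: (1)·(1)·(-2) = -2.

rank(T) = 1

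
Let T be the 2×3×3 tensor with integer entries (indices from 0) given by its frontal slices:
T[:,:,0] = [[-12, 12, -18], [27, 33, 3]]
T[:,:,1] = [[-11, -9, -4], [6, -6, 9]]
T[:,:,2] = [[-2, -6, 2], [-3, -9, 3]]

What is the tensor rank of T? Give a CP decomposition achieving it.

Lower bound: in the mode-1 unfolding of T (rows indexed by i, columns by (j,k)) the 2×2 minor on rows i ∈ {0, 1}, columns (j,k) ∈ {(0,0), (0,1)} is det [[-12, -11], [27, 6]] = 225 ≠ 0, so that unfolding has rank ≥ 2 and hence rank(T) ≥ 2 (CP rank is at least every unfolding rank, though it can be larger).
Upper bound: with S_k = T[:,:,k], the two rank-1 terms a₁b₁ᵀ, a₂b₂ᵀ are the rank-1 members of the pencil x·S₀ + y·S₁.
The 2×2 minor of x·S₀ + y·S₁ on rows {0,1}, columns {0,1} is −720·x² − 120·xy + 120·y² = (-120)·(3·x − y)(2·x + y), vanishing at (x:y) = (1:3) and (1:-2).
M₁ = S₀ + 3·S₁ = [[-45, -15, -30], [45, 15, 30]] = (-15)·[1, -1][3, 1, 2]ᵀ and M₂ = S₀ − 2·S₁ = [[10, 30, -10], [15, 45, -15]] = 5·[2, 3][1, 3, -1]ᵀ, so take a₁ = [1, -1], b₁ = [3, 1, 2], a₂ = [2, 3], b₂ = [1, 3, -1].
Each slice is an integer combination of E₁ = a₁b₁ᵀ and E₂ = a₂b₂ᵀ: S₀ = −6·E₁ + 3·E₂, S₁ = −3·E₁ − E₂, S₂ = −E₂; reading off coefficients, c₁ = [-6, -3, 0] and c₂ = [3, -1, -1].
Hence T = [1, -1] (x) [3, 1, 2] (x) [-6, -3, 0] + [2, 3] (x) [1, 3, -1] (x) [3, -1, -1], so rank(T) ≤ 2.
These bounds meet, so rank(T) = 2.

rank(T) = 2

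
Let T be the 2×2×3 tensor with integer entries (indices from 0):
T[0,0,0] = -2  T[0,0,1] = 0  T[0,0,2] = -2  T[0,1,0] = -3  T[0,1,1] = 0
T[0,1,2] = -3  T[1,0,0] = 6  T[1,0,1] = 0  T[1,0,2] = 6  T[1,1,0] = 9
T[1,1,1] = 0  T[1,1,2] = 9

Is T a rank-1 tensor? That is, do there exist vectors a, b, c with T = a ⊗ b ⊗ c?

If T = a ⊗ b ⊗ c then every fibre of T is a multiple of the corresponding factor, so read the factors off the fibres through the nonzero entry T[0,0,0] = -2.
The mode-1 fibre T[:,0,0] = [-2, 6] gives a = (1, -3) (primitive direction); the mode-2 fibre T[0,:,0] = [-2, -3] gives b = (2, 3); then c[k] = T[0,0,k] / (a[0]·b[0]) = [-2, 0, -2] / 2 = (-1, 0, -1).
Expanding (1, -3) ⊗ (2, 3) ⊗ (-1, 0, -1) reproduces all 12 entries of T, so T = (1, -3) ⊗ (2, 3) ⊗ (-1, 0, -1) and rank(T) ≤ 1.
Equivalently every frontal slice T[:,:,k] is c[k] times the rank-1 matrix (1, -3) ⊗ (2, 3). So T has rank 1 (it is nonzero).

Yes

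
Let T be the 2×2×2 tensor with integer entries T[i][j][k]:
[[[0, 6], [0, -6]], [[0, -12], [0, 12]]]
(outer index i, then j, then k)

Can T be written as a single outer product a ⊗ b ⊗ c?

If T = a ⊗ b ⊗ c then every fibre of T is a multiple of the corresponding factor, so read the factors off the fibres through the nonzero entry T[0,0,1] = 6.
The mode-1 fibre T[:,0,1] = [6, -12] gives a = [1, -2] (primitive direction); the mode-2 fibre T[0,:,1] = [6, -6] gives b = [1, -1]; then c[k] = T[0,0,k] / (a[0]·b[0]) = [0, 6] / 1 = [0, 6].
Expanding [1, -2] ⊗ [1, -1] ⊗ [0, 6] reproduces all 8 entries of T, so T = [1, -2] ⊗ [1, -1] ⊗ [0, 6] and rank(T) ≤ 1.
Equivalently every frontal slice T[:,:,k] is c[k] times the rank-1 matrix [1, -2] ⊗ [1, -1]. So T has rank 1 (it is nonzero).

Yes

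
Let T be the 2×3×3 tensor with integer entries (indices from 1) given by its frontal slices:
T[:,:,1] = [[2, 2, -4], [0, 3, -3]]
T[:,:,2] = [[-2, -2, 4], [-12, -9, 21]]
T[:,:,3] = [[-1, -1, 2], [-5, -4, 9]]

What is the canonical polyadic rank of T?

Lower bound: the mode-3 unfolding of T (rows indexed by k, columns by (i,j) = (1,1), (1,2), (1,3), (2,1), (2,2), (2,3)) is [[2, 2, -4, 0, 3, -3], [-2, -2, 4, -12, -9, 21], [-1, -1, 2, -5, -4, 9]].
There the 2×2 minor on rows k ∈ {1, 2}, columns (i,j) ∈ {(1,1), (2,1)} is det [[2, 0], [-2, -12]] = -24 ≠ 0, so this unfolding has rank ≥ 2; CP rank is at least every unfolding rank, so rank(T) ≥ 2. (This is only a lower bound: in general the CP rank may exceed every unfolding rank, so we still need to exhibit 2 rank-1 terms summing to T.)
Upper bound — finding two terms. Write S_k = T[:,:,k] for the frontal slices: S₁ = [[2, 2, -4], [0, 3, -3]], S₂ = [[-2, -2, 4], [-12, -9, 21]], S₃ = [[-1, -1, 2], [-5, -4, 9]].
If T = a₁ ⊗ b₁ ⊗ c₁ + a₂ ⊗ b₂ ⊗ c₂ then each S_k = c₁[k]·a₁b₁ᵀ + c₂[k]·a₂b₂ᵀ. S₁ and S₂ are linearly independent, so a₁b₁ᵀ and a₂b₂ᵀ must span the same plane of matrices: they are the rank-1 matrices of the form x·S₁ + y·S₂.
The 2×2 minor of x·S₁ + y·S₂ on rows {1,2}, columns {1,2} is 6·x² − 6·y² = 6·(x − y)(x + y), vanishing at (x:y) = (1:1) and (1:-1).
M₁ = S₁ + S₂ = [[0, 0, 0], [-12, -6, 18]] = (-6)·(0, 1)(2, 1, -3)ᵀ and M₂ = S₁ − S₂ = [[4, 4, -8], [12, 12, -24]] = 4·(1, 3)(1, 1, -2)ᵀ, so take a₁ = (0, 1), b₁ = (2, 1, -3), a₂ = (1, 3), b₂ = (1, 1, -2).
Each slice is an integer combination of E₁ = a₁b₁ᵀ and E₂ = a₂b₂ᵀ: S₁ = −3·E₁ + 2·E₂, S₂ = −3·E₁ − 2·E₂, S₃ = −E₁ − E₂; reading off coefficients, c₁ = (-3, -3, -1) and c₂ = (2, -2, -1).
Hence T = (0, 1) ⊗ (2, 1, -3) ⊗ (-3, -3, -1) + (1, 3) ⊗ (1, 1, -2) ⊗ (2, -2, -1), so rank(T) ≤ 2.
These bounds meet, so rank(T) = 2.

2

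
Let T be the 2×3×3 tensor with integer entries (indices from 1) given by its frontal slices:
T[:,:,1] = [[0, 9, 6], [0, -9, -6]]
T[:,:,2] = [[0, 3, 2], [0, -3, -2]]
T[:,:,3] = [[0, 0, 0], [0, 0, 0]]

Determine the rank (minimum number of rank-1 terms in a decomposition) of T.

Lower bound: T ≠ 0 (e.g. T[1,2,1] = 9), so rank(T) ≥ 1.
Upper bound: if T = a ⊗ b ⊗ c then every fibre of T is a multiple of the corresponding factor, so read the factors off the fibres through the nonzero entry T[1,2,1] = 9.
The mode-1 fibre T[:,2,1] = [9, -9] gives a = [1, -1] (primitive direction); the mode-2 fibre T[1,:,1] = [0, 9, 6] gives b = [0, 3, 2]; then c[k] = T[1,2,k] / (a[1]·b[2]) = [9, 3, 0] / 3 = [3, 1, 0].
Expanding [1, -1] ⊗ [0, 3, 2] ⊗ [3, 1, 0] reproduces all 18 entries of T, so T = [1, -1] ⊗ [0, 3, 2] ⊗ [3, 1, 0] and rank(T) ≤ 1.
These bounds meet, so rank(T) = 1.

1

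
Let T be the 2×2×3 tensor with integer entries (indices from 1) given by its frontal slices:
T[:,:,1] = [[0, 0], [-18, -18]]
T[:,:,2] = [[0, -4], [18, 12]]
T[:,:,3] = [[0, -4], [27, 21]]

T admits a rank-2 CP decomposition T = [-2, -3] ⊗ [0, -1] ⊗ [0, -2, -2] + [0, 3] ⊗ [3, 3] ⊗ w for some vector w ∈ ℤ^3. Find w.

w = [-2, 2, 3]

Subtract the known terms from T to get the rank-1 residual R = [0, 3] ⊗ [3, 3] ⊗ w, so R[i,j,k] = a[i]·b[j]·w[k]. Pick indices with nonzero a[2]·b[1] = (3)·(3) = 9. Only the fibre through (2,1,·) is needed: R[2,1,:] = T[2,1,:] − Σₗ aₗ[2]bₗ[1]cₗ = [-18, 18, 27] − (-3)·(0)·[0, -2, -2] = [-18, 18, 27]. Then w[k] = R[2,1,k] / 9 for each k, giving w = [-18, 18, 27] / 9 = [-2, 2, 3].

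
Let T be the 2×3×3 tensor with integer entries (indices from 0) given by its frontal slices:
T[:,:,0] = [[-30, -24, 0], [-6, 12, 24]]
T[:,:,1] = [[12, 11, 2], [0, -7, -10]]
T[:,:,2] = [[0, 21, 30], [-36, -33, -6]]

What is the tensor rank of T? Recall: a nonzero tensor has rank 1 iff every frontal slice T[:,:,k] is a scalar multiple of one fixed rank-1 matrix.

Lower bound: in the mode-3 unfolding of T (rows indexed by k, columns by (i,j)) the 2×2 minor on rows k ∈ {0, 1}, columns (i,j) ∈ {(0,0), (0,1)} is det [[-30, -24], [12, 11]] = -42 ≠ 0, so that unfolding has rank ≥ 2 and hence rank(T) ≥ 2 (CP rank is at least every unfolding rank, though it can be larger).
Upper bound: with S_k = T[:,:,k], the two rank-1 terms a₁b₁ᵀ, a₂b₂ᵀ are the rank-1 members of the pencil x·S₀ + y·S₁.
The 2×2 minor of x·S₀ + y·S₁ on rows {0,1}, columns {0,1} is −504·x² + 420·xy − 84·y² = (-84)·(3·x − y)(2·x − y), vanishing at (x:y) = (1:3) and (1:2).
M₁ = S₀ + 3·S₁ = [[6, 9, 6], [-6, -9, -6]] = 3·[1, -1][2, 3, 2]ᵀ and M₂ = S₀ + 2·S₁ = [[-6, -2, 4], [-6, -2, 4]] = (-2)·[1, 1][3, 1, -2]ᵀ, so take a₁ = [1, -1], b₁ = [2, 3, 2], a₂ = [1, 1], b₂ = [3, 1, -2].
Each slice is an integer combination of E₁ = a₁b₁ᵀ and E₂ = a₂b₂ᵀ: S₀ = −6·E₁ − 6·E₂, S₁ = 3·E₁ + 2·E₂, S₂ = 9·E₁ − 6·E₂; reading off coefficients, c₁ = [-6, 3, 9] and c₂ = [-6, 2, -6].
Hence T = [1, -1] ⊗ [2, 3, 2] ⊗ [-6, 3, 9] + [1, 1] ⊗ [3, 1, -2] ⊗ [-6, 2, -6], so rank(T) ≤ 2.
These bounds meet, so rank(T) = 2.

2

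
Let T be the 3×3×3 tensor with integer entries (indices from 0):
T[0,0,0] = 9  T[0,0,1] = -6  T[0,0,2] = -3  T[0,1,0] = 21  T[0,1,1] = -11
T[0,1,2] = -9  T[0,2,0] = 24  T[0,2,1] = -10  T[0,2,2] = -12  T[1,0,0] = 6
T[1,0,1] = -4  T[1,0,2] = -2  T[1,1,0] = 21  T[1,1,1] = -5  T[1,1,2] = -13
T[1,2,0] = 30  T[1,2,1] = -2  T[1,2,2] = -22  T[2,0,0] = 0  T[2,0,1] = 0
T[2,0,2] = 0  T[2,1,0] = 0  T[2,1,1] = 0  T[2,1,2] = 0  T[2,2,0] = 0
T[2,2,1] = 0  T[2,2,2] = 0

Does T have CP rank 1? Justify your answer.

No

The mode-3 unfolding of T (rows indexed by k, columns by (i,j) = (0,0), (0,1), (0,2), (1,0), (1,1), (1,2), (2,0), (2,1), (2,2)) is [[9, 21, 24, 6, 21, 30, 0, 0, 0], [-6, -11, -10, -4, -5, -2, 0, 0, 0], [-3, -9, -12, -2, -13, -22, 0, 0, 0]].
There the 2×2 minor on rows k ∈ {0, 1}, columns (i,j) ∈ {(0,0), (0,1)} is det [[9, 21], [-6, -11]] = 27 ≠ 0, so this unfolding has rank ≥ 2; CP rank is at least every unfolding rank, so rank(T) ≥ 2.
In particular rank(T) ≥ 2 > 1, so T is not rank-1.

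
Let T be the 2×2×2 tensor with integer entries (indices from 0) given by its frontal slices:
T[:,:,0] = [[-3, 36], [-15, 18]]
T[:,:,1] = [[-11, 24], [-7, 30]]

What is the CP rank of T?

2

Lower bound: in the mode-3 unfolding of T (rows indexed by k, columns by (i,j)) the 2×2 minor on rows k ∈ {0, 1}, columns (i,j) ∈ {(0,0), (0,1)} is det [[-3, 36], [-11, 24]] = 324 ≠ 0, so that unfolding has rank ≥ 2 and hence rank(T) ≥ 2 (CP rank is at least every unfolding rank, though it can be larger).
Upper bound: with S_k = T[:,:,k], the two rank-1 terms a₁b₁ᵀ, a₂b₂ᵀ are the rank-1 members of the pencil x·S₀ + y·S₁.
det(x·S₀ + y·S₁) is 486·x² + 324·xy − 162·y² = 162·(3·x − y)(x + y), vanishing at (x:y) = (1:3) and (1:-1).
M₁ = S₀ + 3·S₁ = [[-36, 108], [-36, 108]] = (-36)·[1, 1][1, -3]ᵀ and M₂ = S₀ − S₁ = [[8, 12], [-8, -12]] = 4·[1, -1][2, 3]ᵀ, so take a₁ = [1, 1], b₁ = [1, -3], a₂ = [1, -1], b₂ = [2, 3].
Each slice is an integer combination of E₁ = a₁b₁ᵀ and E₂ = a₂b₂ᵀ: S₀ = −9·E₁ + 3·E₂, S₁ = −9·E₁ − E₂; reading off coefficients, c₁ = [-9, -9] and c₂ = [3, -1].
Hence T = [1, 1] ⊗ [1, -3] ⊗ [-9, -9] + [1, -1] ⊗ [2, 3] ⊗ [3, -1], so rank(T) ≤ 2.
These bounds meet, so rank(T) = 2.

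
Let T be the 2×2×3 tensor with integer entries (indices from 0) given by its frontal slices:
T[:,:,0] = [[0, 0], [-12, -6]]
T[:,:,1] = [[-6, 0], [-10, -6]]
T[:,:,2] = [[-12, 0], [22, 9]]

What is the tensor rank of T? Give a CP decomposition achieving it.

Lower bound: the mode-1 unfolding of T (rows indexed by i, columns by (j,k) = (0,0), (0,1), (0,2), (1,0), (1,1), (1,2)) is [[0, -6, -12, 0, 0, 0], [-12, -10, 22, -6, -6, 9]].
There the 2×2 minor on rows i ∈ {0, 1}, columns (j,k) ∈ {(0,0), (0,1)} is det [[0, -6], [-12, -10]] = -72 ≠ 0, so this unfolding has rank ≥ 2; CP rank is at least every unfolding rank, so rank(T) ≥ 2. (Unfolding ranks only ever bound the CP rank from below — rank(T) can be strictly larger than all of them — so the matching upper bound has to come from an explicit 2-term decomposition.)
Upper bound — finding two terms. Write S_k = T[:,:,k] for the frontal slices: S₀ = [[0, 0], [-12, -6]], S₁ = [[-6, 0], [-10, -6]], S₂ = [[-12, 0], [22, 9]].
If T = a₁ ⊗ b₁ ⊗ c₁ + a₂ ⊗ b₂ ⊗ c₂ then each S_k = c₁[k]·a₁b₁ᵀ + c₂[k]·a₂b₂ᵀ. S₀ and S₁ are linearly independent, so a₁b₁ᵀ and a₂b₂ᵀ must span the same plane of matrices: they are the rank-1 matrices of the form x·S₀ + y·S₁.
det(x·S₀ + y·S₁) is 36·xy + 36·y² = 36·(y)(x + y), vanishing at (x:y) = (1:0) and (1:-1).
M₁ = S₀ = [[0, 0], [-12, -6]] = (-6)·[0, 1][2, 1]ᵀ and M₂ = S₀ − S₁ = [[6, 0], [-2, 0]] = 2·[3, -1][1, 0]ᵀ, so take a₁ = [0, 1], b₁ = [2, 1], a₂ = [3, -1], b₂ = [1, 0].
Each slice is an integer combination of E₁ = a₁b₁ᵀ and E₂ = a₂b₂ᵀ: S₀ = −6·E₁, S₁ = −6·E₁ − 2·E₂, S₂ = 9·E₁ − 4·E₂; reading off coefficients, c₁ = [-6, -6, 9] and c₂ = [0, -2, -4].
Hence T = [0, 1] ⊗ [2, 1] ⊗ [-6, -6, 9] + [3, -1] ⊗ [1, 0] ⊗ [0, -2, -4], so rank(T) ≤ 2.
These bounds meet, so rank(T) = 2.

rank(T) = 2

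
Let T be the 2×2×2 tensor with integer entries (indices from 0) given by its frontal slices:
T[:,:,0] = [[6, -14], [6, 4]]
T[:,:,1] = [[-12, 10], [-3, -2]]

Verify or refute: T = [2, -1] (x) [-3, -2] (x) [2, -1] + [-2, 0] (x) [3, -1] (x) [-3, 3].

Reconstruct entrywise from the claimed factors. For example, T[1,0,0] = 6 and Σₗ aₗ[1]bₗ[0]cₗ[0] = (-1)·(-3)·(2) + (0)·(3)·(-3) = 6; checking all 8 entries, every one matches. The claim holds.

Yes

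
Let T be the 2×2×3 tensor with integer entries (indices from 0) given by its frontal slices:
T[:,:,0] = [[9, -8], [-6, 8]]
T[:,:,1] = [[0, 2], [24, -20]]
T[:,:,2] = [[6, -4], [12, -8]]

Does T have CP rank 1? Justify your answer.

The mode-1 unfolding of T (rows indexed by i, columns by (j,k) = (0,0), (0,1), (0,2), (1,0), (1,1), (1,2)) is [[9, 0, 6, -8, 2, -4], [-6, 24, 12, 8, -20, -8]].
There the 2×2 minor on rows i ∈ {0, 1}, columns (j,k) ∈ {(0,0), (0,1)} is det [[9, 0], [-6, 24]] = 216 ≠ 0, so this unfolding has rank ≥ 2; CP rank is at least every unfolding rank, so rank(T) ≥ 2.
In particular rank(T) ≥ 2 > 1, so T is not rank-1.

No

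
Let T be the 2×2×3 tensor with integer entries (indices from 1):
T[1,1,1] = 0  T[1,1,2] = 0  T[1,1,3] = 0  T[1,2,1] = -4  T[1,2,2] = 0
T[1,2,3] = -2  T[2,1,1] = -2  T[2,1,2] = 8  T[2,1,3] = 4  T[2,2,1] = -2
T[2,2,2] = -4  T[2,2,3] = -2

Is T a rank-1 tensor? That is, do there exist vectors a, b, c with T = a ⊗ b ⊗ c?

No

The mode-3 unfolding of T (rows indexed by k, columns by (i,j) = (1,1), (1,2), (2,1), (2,2)) is [[0, -4, -2, -2], [0, 0, 8, -4], [0, -2, 4, -2]].
There the 3×3 minor on rows k ∈ {1, 2, 3}, columns (i,j) ∈ {(1,2), (2,1), (2,2)} is det [[-4, -2, -2], [0, 8, -4], [-2, 4, -2]] = -48 ≠ 0, so this unfolding has rank ≥ 3; CP rank is at least every unfolding rank, so rank(T) ≥ 3.
In particular rank(T) ≥ 3 > 1, so T is not rank-1.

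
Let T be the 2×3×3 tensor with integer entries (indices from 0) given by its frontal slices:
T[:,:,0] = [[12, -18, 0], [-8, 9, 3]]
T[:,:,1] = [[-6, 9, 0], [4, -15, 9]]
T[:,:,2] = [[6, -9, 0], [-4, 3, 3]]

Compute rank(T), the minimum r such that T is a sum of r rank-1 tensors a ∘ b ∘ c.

Lower bound: the mode-3 unfolding of T (rows indexed by k, columns by (i,j) = (0,0), (0,1), (0,2), (1,0), (1,1), (1,2)) is [[12, -18, 0, -8, 9, 3], [-6, 9, 0, 4, -15, 9], [6, -9, 0, -4, 3, 3]].
There the 2×2 minor on rows k ∈ {0, 1}, columns (i,j) ∈ {(0,0), (1,1)} is det [[12, 9], [-6, -15]] = -126 ≠ 0, so this unfolding has rank ≥ 2; CP rank is at least every unfolding rank, so rank(T) ≥ 2. (Flattening ranks never certify an upper bound on CP rank; for that we must actually write T with 2 rank-1 terms.)
Upper bound — finding two terms. Write S_k = T[:,:,k] for the frontal slices: S₀ = [[12, -18, 0], [-8, 9, 3]], S₁ = [[-6, 9, 0], [4, -15, 9]], S₂ = [[6, -9, 0], [-4, 3, 3]].
If T = a₁ ∘ b₁ ∘ c₁ + a₂ ∘ b₂ ∘ c₂ then each S_k = c₁[k]·a₁b₁ᵀ + c₂[k]·a₂b₂ᵀ. S₀ and S₁ are linearly independent, so a₁b₁ᵀ and a₂b₂ᵀ must span the same plane of matrices: they are the rank-1 matrices of the form x·S₀ + y·S₁.
The 2×2 minor of x·S₀ + y·S₁ on rows {0,1}, columns {0,1} is −36·x² − 90·xy + 54·y² = (-18)·(x + 3·y)(2·x − y), vanishing at (x:y) = (3:-1) and (1:2).
M₁ = 3·S₀ − S₁ = [[42, -63, 0], [-28, 42, 0]] = 7·[3, -2][2, -3, 0]ᵀ and M₂ = S₀ + 2·S₁ = [[0, 0, 0], [0, -21, 21]] = (-21)·[0, 1][0, 1, -1]ᵀ, so take a₁ = [3, -2], b₁ = [2, -3, 0], a₂ = [0, 1], b₂ = [0, 1, -1].
Each slice is an integer combination of E₁ = a₁b₁ᵀ and E₂ = a₂b₂ᵀ: S₀ = 2·E₁ − 3·E₂, S₁ = −E₁ − 9·E₂, S₂ = E₁ − 3·E₂; reading off coefficients, c₁ = [2, -1, 1] and c₂ = [-3, -9, -3].
Hence T = [3, -2] ∘ [2, -3, 0] ∘ [2, -1, 1] + [0, 1] ∘ [0, 1, -1] ∘ [-3, -9, -3], so rank(T) ≤ 2.
These bounds meet, so rank(T) = 2.

2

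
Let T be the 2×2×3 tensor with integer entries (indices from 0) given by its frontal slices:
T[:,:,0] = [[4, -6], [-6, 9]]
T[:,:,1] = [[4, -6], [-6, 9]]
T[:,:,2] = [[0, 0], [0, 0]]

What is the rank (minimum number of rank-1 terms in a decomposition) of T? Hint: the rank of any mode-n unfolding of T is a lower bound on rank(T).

Lower bound: T ≠ 0 (e.g. T[0,0,0] = 4), so rank(T) ≥ 1.
Upper bound: if T = a (x) b (x) c then every fibre of T is a multiple of the corresponding factor, so read the factors off the fibres through the nonzero entry T[0,0,0] = 4.
The mode-1 fibre T[:,0,0] = [4, -6] gives a = [2, -3] (primitive direction); the mode-2 fibre T[0,:,0] = [4, -6] gives b = [2, -3]; then c[k] = T[0,0,k] / (a[0]·b[0]) = [4, 4, 0] / 4 = [1, 1, 0].
Expanding [2, -3] (x) [2, -3] (x) [1, 1, 0] reproduces all 12 entries of T, so T = [2, -3] (x) [2, -3] (x) [1, 1, 0] and rank(T) ≤ 1.
These bounds meet, so rank(T) = 1.
Check entry T[1,1,0] = 9: (-3)·(-3)·(1) = 9.

1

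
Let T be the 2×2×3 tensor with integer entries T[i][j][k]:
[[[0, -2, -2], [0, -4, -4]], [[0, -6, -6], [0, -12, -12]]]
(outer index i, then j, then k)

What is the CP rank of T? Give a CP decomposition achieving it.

rank(T) = 1

Lower bound: T ≠ 0 (e.g. T[0,0,1] = -2), so rank(T) ≥ 1.
Upper bound: if T = a ⊗ b ⊗ c then every fibre of T is a multiple of the corresponding factor, so read the factors off the fibres through the nonzero entry T[0,0,1] = -2.
The mode-1 fibre T[:,0,1] = [-2, -6] gives a = [1, 3] (primitive direction); the mode-2 fibre T[0,:,1] = [-2, -4] gives b = [1, 2]; then c[k] = T[0,0,k] / (a[0]·b[0]) = [0, -2, -2] / 1 = [0, -2, -2].
Expanding [1, 3] ⊗ [1, 2] ⊗ [0, -2, -2] reproduces all 12 entries of T, so T = [1, 3] ⊗ [1, 2] ⊗ [0, -2, -2] and rank(T) ≤ 1.
These bounds meet, so rank(T) = 1.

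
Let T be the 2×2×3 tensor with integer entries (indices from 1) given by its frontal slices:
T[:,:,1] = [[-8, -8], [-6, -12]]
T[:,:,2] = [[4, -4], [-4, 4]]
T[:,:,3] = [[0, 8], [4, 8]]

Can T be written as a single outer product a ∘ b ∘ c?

The mode-3 unfolding of T (rows indexed by k, columns by (i,j) = (1,1), (1,2), (2,1), (2,2)) is [[-8, -8, -6, -12], [4, -4, -4, 4], [0, 8, 4, 8]].
There the 3×3 minor on rows k ∈ {1, 2, 3}, columns (i,j) ∈ {(1,1), (1,2), (2,1)} is det [[-8, -8, -6], [4, -4, -4], [0, 8, 4]] = -192 ≠ 0, so this unfolding has rank ≥ 3; CP rank is at least every unfolding rank, so rank(T) ≥ 3.
In particular rank(T) ≥ 3 > 1, so T is not rank-1.

No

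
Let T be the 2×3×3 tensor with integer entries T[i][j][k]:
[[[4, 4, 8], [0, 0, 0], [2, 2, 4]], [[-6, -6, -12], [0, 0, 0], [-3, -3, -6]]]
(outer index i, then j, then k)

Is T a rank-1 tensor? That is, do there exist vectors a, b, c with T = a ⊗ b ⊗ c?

Yes

If T = a ⊗ b ⊗ c then every fibre of T is a multiple of the corresponding factor, so read the factors off the fibres through the nonzero entry T[0,0,0] = 4.
The mode-1 fibre T[:,0,0] = [4, -6] gives a = [2, -3] (primitive direction); the mode-2 fibre T[0,:,0] = [4, 0, 2] gives b = [2, 0, 1]; then c[k] = T[0,0,k] / (a[0]·b[0]) = [4, 4, 8] / 4 = [1, 1, 2].
Expanding [2, -3] ⊗ [2, 0, 1] ⊗ [1, 1, 2] reproduces all 18 entries of T, so T = [2, -3] ⊗ [2, 0, 1] ⊗ [1, 1, 2] and rank(T) ≤ 1.
Equivalently every frontal slice T[:,:,k] is c[k] times the rank-1 matrix [2, -3] ⊗ [2, 0, 1]. So T has rank 1 (it is nonzero).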